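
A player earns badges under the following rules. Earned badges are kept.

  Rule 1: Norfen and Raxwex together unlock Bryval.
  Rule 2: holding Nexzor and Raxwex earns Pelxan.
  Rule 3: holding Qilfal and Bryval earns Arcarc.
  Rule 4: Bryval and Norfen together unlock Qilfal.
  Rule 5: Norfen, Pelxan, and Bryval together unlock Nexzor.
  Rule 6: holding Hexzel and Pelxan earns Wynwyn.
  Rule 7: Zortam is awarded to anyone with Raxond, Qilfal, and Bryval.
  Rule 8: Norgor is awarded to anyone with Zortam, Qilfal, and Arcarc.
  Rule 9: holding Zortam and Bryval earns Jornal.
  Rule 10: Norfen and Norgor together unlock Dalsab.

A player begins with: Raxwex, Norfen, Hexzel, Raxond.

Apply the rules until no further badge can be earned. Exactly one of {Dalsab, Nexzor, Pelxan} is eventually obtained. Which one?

With Norfen and Raxwex, Bryval is earned (Rule 1).
With Bryval and Norfen, Qilfal is earned (Rule 4).
With Qilfal and Bryval, Arcarc is earned (Rule 3).
With Raxond, Qilfal, and Bryval, Zortam is earned (Rule 7).
With Zortam, Qilfal, and Arcarc, Norgor is earned (Rule 8).
With Norfen and Norgor, Dalsab is earned (Rule 10).
Nexzor would need Norfen, Pelxan, and Bryval (Rule 5), but Pelxan is never earned. Pelxan would need Nexzor and Raxwex (Rule 2), but Nexzor is never earned.

Dalsab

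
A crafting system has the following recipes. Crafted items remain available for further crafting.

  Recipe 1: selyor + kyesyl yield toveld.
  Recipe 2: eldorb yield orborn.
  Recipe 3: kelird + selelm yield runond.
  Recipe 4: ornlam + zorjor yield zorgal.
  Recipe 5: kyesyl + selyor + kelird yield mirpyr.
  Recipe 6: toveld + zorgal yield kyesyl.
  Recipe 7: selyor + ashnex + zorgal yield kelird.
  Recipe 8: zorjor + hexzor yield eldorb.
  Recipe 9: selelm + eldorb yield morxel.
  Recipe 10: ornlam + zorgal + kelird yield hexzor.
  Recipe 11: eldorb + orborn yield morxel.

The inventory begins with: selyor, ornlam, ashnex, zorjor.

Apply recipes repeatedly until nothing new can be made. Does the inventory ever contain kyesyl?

No

kyesyl would need toveld and zorgal (Recipe 6), but toveld is never obtained.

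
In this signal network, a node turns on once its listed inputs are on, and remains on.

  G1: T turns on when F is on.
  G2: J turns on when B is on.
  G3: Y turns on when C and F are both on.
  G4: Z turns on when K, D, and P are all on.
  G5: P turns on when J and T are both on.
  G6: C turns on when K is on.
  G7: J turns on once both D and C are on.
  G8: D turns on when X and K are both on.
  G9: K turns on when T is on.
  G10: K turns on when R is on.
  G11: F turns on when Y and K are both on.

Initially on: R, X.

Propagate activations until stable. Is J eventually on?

R is on, so K turns on (G10).
G6: K on → C on.
X and K are on, so D turns on (G8).
D and C are on, so J turns on (G7).

Yes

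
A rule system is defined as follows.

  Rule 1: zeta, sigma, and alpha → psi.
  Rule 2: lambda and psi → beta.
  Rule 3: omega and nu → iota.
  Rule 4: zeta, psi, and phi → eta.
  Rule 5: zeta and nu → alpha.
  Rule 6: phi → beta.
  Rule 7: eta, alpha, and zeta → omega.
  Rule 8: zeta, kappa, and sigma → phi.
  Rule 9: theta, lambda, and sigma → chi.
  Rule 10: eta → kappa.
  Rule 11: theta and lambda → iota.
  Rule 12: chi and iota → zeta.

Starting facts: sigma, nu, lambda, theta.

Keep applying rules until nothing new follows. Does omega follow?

No

omega would need eta, alpha, and zeta (Rule 7), but eta is never established.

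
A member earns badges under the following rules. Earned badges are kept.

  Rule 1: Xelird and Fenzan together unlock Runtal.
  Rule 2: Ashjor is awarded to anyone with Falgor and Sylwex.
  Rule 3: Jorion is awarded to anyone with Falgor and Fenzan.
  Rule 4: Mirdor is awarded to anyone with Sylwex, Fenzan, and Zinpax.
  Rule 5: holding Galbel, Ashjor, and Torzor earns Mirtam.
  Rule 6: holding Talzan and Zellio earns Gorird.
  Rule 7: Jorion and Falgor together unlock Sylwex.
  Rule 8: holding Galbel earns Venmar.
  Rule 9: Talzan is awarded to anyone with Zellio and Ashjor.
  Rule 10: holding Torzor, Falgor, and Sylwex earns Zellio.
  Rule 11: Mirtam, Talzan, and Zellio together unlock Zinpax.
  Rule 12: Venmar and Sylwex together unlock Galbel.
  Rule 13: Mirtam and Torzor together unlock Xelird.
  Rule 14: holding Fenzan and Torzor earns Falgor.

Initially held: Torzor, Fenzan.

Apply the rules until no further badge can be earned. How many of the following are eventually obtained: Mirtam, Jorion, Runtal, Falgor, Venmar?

With Fenzan and Torzor, Falgor is earned (Rule 14).
With Falgor and Fenzan, Jorion is earned (Rule 3).
Mirtam would need Galbel, Ashjor, and Torzor (Rule 5), but Galbel is never earned.
Jorion: reached.
Runtal would need Xelird and Fenzan (Rule 1), but Xelird is never earned.
Falgor: reached.
Venmar would need Galbel (Rule 8), but Galbel is never earned.
Reached: Jorion and Falgor — 2 of the 5.

2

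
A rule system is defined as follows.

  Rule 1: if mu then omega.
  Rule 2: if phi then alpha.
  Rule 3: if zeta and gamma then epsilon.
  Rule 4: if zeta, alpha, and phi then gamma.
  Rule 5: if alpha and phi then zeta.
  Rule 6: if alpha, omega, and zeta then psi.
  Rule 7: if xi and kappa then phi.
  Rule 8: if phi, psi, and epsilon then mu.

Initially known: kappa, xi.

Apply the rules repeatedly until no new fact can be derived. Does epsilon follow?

Yes

From xi and kappa, Rule 7 gives phi.
From phi, Rule 2 gives alpha.
alpha and phi hold, so zeta follows (Rule 5).
From zeta, alpha, and phi, Rule 4 gives gamma.
zeta and gamma hold, so epsilon follows (Rule 3).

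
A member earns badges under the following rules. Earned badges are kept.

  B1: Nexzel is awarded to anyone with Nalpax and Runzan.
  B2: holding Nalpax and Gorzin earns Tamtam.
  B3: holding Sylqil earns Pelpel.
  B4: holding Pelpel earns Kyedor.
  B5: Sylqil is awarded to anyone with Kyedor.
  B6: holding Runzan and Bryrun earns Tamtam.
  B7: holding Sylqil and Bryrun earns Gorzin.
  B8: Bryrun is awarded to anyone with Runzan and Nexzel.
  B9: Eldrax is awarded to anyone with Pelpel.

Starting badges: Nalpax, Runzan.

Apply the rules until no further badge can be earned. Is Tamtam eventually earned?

Yes

With Nalpax and Runzan, Nexzel is earned (B1).
With Runzan and Nexzel, Bryrun is earned (B8).
With Runzan and Bryrun, Tamtam is earned (B6).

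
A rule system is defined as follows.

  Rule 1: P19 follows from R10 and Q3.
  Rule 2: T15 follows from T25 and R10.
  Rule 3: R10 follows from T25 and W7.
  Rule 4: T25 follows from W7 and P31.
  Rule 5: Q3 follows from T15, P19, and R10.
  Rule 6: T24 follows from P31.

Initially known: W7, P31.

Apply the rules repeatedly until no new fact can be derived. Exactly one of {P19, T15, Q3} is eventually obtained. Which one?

T15

W7 and P31 hold, so T25 follows (Rule 4).
T25 and W7 hold, so R10 follows (Rule 3).
T25 and R10 hold, so T15 follows (Rule 2).
Q3 would need T15, P19, and R10 (Rule 5), but P19 is never established. P19 would need R10 and Q3 (Rule 1), but Q3 is never established.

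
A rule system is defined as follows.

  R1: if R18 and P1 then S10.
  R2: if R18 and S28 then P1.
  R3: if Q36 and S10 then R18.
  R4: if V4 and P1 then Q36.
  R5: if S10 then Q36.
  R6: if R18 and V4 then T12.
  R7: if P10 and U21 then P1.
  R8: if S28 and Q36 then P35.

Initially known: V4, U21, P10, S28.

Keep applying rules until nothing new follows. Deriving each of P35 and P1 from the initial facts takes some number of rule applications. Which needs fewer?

P1

P1: P10 and U21 hold, so P1 follows (R7). [1 rule application]
P35: From P10 and U21, R7 gives P1. V4 and P1 hold, so Q36 follows (R4). S28 and Q36 hold, so P35 follows (R8). [3 rule applications]
P1 needs fewer.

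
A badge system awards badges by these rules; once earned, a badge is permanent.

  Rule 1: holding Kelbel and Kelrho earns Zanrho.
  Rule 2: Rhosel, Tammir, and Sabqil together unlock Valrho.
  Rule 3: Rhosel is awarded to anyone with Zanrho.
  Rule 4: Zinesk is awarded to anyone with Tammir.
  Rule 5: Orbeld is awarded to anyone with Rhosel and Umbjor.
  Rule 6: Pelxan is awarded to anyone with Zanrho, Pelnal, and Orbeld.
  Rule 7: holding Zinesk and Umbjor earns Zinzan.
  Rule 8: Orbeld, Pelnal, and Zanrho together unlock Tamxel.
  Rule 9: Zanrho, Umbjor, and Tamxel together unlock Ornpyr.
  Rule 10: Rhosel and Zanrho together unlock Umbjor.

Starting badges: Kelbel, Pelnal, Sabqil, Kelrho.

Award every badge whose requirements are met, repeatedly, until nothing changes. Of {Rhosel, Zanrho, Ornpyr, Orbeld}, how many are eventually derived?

With Kelbel and Kelrho, Zanrho is earned (Rule 1).
With Zanrho, Rhosel is earned (Rule 3).
With Rhosel and Zanrho, Umbjor is earned (Rule 10).
With Rhosel and Umbjor, Orbeld is earned (Rule 5).
With Orbeld, Pelnal, and Zanrho, Tamxel is earned (Rule 8).
With Zanrho, Umbjor, and Tamxel, Ornpyr is earned (Rule 9).
Rhosel: reached.
Zanrho: reached.
Ornpyr: reached.
Orbeld: reached.
All 4 are reached.

4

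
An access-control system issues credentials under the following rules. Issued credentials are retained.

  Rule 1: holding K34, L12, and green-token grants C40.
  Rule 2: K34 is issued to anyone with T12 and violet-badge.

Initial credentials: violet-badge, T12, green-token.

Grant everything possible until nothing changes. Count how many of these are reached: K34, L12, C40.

Holding T12 and violet-badge grants K34 (Rule 2).
K34: reached.
No rule produces L12, and it is not given.
C40 would need K34, L12, and green-token (Rule 1), but L12 is never granted.
Reached: K34 — 1 of the 3.

1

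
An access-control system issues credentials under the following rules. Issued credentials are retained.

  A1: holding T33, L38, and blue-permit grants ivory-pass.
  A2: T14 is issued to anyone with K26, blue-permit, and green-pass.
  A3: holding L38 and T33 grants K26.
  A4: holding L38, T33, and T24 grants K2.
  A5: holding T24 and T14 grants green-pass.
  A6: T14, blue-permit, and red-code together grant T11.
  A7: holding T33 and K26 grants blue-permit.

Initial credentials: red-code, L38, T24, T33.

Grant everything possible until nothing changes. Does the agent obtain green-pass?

No

green-pass would need T24 and T14 (A5), but T14 is never granted.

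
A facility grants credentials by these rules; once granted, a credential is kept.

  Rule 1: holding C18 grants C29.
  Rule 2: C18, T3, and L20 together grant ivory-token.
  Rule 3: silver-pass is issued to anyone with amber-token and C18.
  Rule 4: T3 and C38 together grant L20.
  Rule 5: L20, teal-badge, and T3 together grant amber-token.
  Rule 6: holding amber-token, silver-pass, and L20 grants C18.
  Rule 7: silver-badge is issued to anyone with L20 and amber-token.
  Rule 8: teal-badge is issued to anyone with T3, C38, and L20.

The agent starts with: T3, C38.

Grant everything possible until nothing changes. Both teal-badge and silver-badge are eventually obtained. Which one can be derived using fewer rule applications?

teal-badge: Holding T3 and C38 grants L20 (Rule 4). Holding T3, C38, and L20 grants teal-badge (Rule 8). [2 rule applications]
silver-badge: Holding T3 and C38 grants L20 (Rule 4). Holding T3, C38, and L20 grants teal-badge (Rule 8). Holding L20, teal-badge, and T3 grants amber-token (Rule 5). Holding L20 and amber-token grants silver-badge (Rule 7). [4 rule applications]
teal-badge needs fewer.

teal-badge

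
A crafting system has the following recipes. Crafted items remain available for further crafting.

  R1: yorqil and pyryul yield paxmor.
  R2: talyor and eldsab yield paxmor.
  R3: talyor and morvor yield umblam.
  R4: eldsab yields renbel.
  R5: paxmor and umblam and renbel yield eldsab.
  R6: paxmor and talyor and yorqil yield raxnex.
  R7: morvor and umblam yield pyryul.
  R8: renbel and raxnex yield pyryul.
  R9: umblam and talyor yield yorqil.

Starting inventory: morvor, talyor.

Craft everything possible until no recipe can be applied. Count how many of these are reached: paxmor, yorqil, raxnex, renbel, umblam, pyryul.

5

Using R3, talyor and morvor make umblam.
morvor and umblam → pyryul (R7).
umblam and talyor → yorqil (R9).
yorqil and pyryul → paxmor (R1).
Using R6, paxmor, talyor, and yorqil make raxnex.
paxmor: reached.
yorqil: reached.
raxnex: reached.
renbel would need eldsab (R4), but eldsab is never obtained.
umblam: reached.
pyryul: reached.
Reached: paxmor, yorqil, raxnex, umblam, and pyryul — 5 of the 6.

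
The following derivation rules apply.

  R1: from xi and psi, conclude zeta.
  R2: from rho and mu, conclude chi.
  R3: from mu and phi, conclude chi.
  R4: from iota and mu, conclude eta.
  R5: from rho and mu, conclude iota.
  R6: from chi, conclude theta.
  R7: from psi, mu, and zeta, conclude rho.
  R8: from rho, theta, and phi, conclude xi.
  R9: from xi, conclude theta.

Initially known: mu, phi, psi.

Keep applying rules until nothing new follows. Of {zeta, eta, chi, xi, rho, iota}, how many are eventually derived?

From mu and phi, R3 gives chi.
zeta would need xi and psi (R1), but xi is never established.
eta would need iota and mu (R4), but iota is never established.
chi: reached.
xi would need rho, theta, and phi (R8), but rho is never established.
rho would need psi, mu, and zeta (R7), but zeta is never established.
iota would need rho and mu (R5), but rho is never established.
Reached: chi — 1 of the 6.

1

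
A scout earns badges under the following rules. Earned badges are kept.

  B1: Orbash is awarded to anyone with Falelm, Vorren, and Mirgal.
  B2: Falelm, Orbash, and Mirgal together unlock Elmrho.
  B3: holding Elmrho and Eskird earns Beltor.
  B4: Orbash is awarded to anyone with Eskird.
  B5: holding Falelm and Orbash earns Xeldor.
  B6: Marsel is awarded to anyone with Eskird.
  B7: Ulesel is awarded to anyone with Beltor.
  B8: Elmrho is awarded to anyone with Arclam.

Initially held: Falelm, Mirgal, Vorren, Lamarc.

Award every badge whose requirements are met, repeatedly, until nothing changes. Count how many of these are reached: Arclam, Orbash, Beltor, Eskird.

1

With Falelm, Vorren, and Mirgal, Orbash is earned (B1).
No rule produces Arclam, and it is not given.
Orbash: reached.
Beltor would need Elmrho and Eskird (B3), but Eskird is never earned.
No rule produces Eskird, and it is not given.
Reached: Orbash — 1 of the 4.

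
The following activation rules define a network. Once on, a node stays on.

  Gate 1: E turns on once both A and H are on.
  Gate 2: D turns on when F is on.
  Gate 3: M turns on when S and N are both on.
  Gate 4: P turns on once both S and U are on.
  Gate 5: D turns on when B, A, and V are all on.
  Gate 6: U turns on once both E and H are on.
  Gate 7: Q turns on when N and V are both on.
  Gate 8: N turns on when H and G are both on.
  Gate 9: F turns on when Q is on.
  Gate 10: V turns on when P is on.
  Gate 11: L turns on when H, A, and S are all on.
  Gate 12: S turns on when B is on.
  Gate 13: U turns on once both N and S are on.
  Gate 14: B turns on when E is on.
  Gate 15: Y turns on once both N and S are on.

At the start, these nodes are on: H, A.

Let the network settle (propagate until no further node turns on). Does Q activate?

No

Q would need N and V (Gate 7), but N never turns on.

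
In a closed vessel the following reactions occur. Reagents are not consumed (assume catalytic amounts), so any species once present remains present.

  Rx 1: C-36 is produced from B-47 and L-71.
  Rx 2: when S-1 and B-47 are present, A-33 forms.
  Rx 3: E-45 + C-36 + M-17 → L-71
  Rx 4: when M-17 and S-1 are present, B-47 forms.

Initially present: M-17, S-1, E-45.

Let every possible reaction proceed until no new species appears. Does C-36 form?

C-36 would need B-47 and L-71 (Rx 1), but L-71 never forms.

No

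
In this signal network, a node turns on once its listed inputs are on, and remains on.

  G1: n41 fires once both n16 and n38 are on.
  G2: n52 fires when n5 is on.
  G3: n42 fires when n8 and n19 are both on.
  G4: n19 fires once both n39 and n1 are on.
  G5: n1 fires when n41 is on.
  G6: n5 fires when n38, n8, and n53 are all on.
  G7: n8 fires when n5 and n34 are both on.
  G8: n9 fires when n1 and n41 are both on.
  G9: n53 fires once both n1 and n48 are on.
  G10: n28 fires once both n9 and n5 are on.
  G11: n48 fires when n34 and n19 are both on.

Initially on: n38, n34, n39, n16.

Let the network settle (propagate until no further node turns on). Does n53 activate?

n16 and n38 are on, so n41 fires (G1).
n41 is on, so n1 fires (G5).
n39 and n1 are on, so n19 fires (G4).
n34 and n19 are on, so n48 fires (G11).
G9: n1 and n48 on → n53 on.

Yes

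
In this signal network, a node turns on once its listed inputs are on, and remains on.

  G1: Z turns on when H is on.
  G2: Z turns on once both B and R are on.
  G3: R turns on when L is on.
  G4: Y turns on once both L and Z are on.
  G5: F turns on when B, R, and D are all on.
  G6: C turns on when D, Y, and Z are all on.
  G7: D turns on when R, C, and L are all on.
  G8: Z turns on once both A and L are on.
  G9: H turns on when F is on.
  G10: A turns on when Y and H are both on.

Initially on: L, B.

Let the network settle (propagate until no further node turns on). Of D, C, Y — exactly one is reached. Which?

Y

L is on, so R turns on (G3).
B and R are on, so Z turns on (G2).
G4: L and Z on → Y on.
C would need D, Y, and Z (G6), but D never turns on. D would need R, C, and L (G7), but C never turns on.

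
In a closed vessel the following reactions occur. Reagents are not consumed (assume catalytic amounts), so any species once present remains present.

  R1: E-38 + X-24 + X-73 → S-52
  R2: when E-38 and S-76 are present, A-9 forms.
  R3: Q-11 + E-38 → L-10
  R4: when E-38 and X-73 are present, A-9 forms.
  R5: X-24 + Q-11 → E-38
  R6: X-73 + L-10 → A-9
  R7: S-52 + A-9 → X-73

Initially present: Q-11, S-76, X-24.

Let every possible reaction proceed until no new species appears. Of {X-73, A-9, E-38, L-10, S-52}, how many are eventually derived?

X-24 and Q-11 present → E-38 forms (R5).
Q-11 and E-38 present → L-10 forms (R3).
E-38 and S-76 present → A-9 forms (R2).
X-73 would need S-52 and A-9 (R7), but S-52 never forms.
A-9: reached.
E-38: reached.
L-10: reached.
S-52 would need E-38, X-24, and X-73 (R1), but X-73 never forms.
Reached: A-9, E-38, and L-10 — 3 of the 5.

3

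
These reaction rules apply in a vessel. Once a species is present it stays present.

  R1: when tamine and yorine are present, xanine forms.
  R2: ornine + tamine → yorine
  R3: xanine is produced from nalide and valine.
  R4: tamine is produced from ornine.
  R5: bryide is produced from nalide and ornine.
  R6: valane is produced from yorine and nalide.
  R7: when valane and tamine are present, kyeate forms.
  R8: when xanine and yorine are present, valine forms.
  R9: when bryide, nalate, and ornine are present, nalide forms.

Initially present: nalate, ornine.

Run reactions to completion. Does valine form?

ornine present → tamine forms (R4).
ornine and tamine present → yorine forms (R2).
tamine and yorine present → xanine forms (R1).
xanine and yorine present → valine forms (R8).

Yes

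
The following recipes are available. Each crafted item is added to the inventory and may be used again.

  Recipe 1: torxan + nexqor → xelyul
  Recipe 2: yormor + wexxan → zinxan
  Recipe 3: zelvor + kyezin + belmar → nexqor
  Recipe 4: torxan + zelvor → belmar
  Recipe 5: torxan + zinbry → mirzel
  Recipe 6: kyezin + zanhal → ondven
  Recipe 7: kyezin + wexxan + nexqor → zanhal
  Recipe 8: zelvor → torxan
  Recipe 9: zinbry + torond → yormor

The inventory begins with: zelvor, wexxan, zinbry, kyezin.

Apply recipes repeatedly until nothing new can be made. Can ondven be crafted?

zelvor → torxan (Recipe 8).
Using Recipe 4, torxan and zelvor make belmar.
Using Recipe 3, zelvor, kyezin, and belmar make nexqor.
Using Recipe 7, kyezin, wexxan, and nexqor make zanhal.
kyezin + zanhal → ondven (Recipe 6).

Yes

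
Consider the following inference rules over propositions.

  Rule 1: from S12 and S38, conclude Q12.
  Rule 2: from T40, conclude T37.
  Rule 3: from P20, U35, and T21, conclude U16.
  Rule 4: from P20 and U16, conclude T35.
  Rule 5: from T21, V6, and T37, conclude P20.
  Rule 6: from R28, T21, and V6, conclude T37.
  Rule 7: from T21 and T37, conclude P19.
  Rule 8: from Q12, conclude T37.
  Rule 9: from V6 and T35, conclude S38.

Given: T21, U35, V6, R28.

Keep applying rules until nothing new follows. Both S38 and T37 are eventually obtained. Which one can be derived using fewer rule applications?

T37

T37: R28, T21, and V6 hold, so T37 follows (Rule 6). [1 rule application]
S38: From R28, T21, and V6, Rule 6 gives T37. From T21, V6, and T37, Rule 5 gives P20. P20, U35, and T21 hold, so U16 follows (Rule 3). From P20 and U16, Rule 4 gives T35. From V6 and T35, Rule 9 gives S38. [5 rule applications]
T37 needs fewer.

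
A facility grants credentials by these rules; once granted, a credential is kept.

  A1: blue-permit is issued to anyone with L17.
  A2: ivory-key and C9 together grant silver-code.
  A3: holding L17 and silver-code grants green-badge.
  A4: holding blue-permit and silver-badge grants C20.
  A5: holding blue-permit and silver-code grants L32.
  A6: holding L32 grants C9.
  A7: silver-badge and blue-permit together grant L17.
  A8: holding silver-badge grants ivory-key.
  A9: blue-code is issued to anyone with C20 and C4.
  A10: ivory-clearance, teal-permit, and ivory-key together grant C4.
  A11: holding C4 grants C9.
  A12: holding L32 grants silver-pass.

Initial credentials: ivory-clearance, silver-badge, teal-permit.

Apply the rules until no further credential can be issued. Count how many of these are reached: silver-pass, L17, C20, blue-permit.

0

silver-pass would need L32 (A12), but L32 is never granted.
L17 would need silver-badge and blue-permit (A7), but blue-permit is never granted.
C20 would need blue-permit and silver-badge (A4), but blue-permit is never granted.
blue-permit would need L17 (A1), but L17 is never granted.
None of the 4 are reached.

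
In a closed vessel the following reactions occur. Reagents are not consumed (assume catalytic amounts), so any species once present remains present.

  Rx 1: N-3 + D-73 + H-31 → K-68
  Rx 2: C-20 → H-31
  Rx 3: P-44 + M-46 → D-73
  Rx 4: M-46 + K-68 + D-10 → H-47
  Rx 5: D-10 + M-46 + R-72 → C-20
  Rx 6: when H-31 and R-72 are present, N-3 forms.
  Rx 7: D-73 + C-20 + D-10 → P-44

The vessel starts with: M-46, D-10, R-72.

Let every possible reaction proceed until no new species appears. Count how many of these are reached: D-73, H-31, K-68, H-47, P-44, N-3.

2

D-10, M-46, and R-72 present → C-20 forms (Rx 5).
C-20 present → H-31 forms (Rx 2).
H-31 and R-72 present → N-3 forms (Rx 6).
D-73 would need P-44 and M-46 (Rx 3), but P-44 never forms.
H-31: reached.
K-68 would need N-3, D-73, and H-31 (Rx 1), but D-73 never forms.
H-47 would need M-46, K-68, and D-10 (Rx 4), but K-68 never forms.
P-44 would need D-73, C-20, and D-10 (Rx 7), but D-73 never forms.
N-3: reached.
Reached: H-31 and N-3 — 2 of the 6.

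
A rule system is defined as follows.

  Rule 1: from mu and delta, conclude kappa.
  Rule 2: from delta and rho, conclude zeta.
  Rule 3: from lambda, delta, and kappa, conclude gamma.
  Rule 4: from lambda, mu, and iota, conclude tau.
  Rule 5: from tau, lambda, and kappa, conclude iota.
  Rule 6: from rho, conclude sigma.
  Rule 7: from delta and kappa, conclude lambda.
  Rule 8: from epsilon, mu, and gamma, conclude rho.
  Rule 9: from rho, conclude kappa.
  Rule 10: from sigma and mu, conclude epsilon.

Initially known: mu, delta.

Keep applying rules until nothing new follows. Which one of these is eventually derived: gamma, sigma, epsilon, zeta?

gamma

From mu and delta, Rule 1 gives kappa.
delta and kappa hold, so lambda follows (Rule 7).
From lambda, delta, and kappa, Rule 3 gives gamma.
epsilon would need sigma and mu (Rule 10), but sigma is never established. sigma would need rho (Rule 6), but rho is never established. zeta would need delta and rho (Rule 2), but rho is never established.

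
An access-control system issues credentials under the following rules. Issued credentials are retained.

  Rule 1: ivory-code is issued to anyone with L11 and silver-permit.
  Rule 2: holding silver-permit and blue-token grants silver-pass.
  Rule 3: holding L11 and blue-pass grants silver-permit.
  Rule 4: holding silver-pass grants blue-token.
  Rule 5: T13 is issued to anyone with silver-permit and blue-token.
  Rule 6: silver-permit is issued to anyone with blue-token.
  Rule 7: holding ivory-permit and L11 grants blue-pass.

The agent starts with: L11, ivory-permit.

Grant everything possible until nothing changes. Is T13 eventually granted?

T13 would need silver-permit and blue-token (Rule 5), but blue-token is never granted.

No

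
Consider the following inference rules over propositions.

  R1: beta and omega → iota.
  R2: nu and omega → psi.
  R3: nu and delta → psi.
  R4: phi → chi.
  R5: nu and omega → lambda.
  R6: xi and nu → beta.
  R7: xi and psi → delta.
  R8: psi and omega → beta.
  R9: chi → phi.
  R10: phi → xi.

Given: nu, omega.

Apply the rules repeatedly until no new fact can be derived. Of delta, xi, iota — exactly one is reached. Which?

iota

nu and omega hold, so psi follows (R2).
psi and omega hold, so beta follows (R8).
From beta and omega, R1 gives iota.
xi would need phi (R10), but phi is never established. delta would need xi and psi (R7), but xi is never established.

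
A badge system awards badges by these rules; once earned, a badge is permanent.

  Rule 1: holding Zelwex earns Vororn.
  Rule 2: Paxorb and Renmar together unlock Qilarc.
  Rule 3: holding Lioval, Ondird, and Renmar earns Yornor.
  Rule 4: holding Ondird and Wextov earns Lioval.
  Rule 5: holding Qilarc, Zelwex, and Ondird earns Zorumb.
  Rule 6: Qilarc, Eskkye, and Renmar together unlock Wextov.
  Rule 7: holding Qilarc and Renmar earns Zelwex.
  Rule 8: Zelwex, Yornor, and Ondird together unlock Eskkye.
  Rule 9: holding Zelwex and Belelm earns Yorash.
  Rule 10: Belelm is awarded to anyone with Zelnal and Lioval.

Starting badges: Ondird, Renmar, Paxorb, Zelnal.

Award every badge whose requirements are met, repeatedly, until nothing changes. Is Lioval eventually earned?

Lioval would need Ondird and Wextov (Rule 4), but Wextov is never earned.

No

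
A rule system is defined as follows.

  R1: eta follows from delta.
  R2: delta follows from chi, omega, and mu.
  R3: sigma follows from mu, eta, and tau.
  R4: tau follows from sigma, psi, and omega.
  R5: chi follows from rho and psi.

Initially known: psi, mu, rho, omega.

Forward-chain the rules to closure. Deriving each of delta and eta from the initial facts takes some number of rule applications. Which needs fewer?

delta: From rho and psi, R5 gives chi. chi, omega, and mu hold, so delta follows (R2). [2 rule applications]
eta: rho and psi hold, so chi follows (R5). From chi, omega, and mu, R2 gives delta. delta holds, so eta follows (R1). [3 rule applications]
delta needs fewer.

delta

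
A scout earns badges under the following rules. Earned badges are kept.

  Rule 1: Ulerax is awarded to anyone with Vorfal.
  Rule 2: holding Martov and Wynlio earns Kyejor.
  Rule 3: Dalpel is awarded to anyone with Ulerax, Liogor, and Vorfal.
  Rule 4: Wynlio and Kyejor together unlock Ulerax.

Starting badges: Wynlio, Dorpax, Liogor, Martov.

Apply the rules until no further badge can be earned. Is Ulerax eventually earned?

Yes

With Martov and Wynlio, Kyejor is earned (Rule 2).
With Wynlio and Kyejor, Ulerax is earned (Rule 4).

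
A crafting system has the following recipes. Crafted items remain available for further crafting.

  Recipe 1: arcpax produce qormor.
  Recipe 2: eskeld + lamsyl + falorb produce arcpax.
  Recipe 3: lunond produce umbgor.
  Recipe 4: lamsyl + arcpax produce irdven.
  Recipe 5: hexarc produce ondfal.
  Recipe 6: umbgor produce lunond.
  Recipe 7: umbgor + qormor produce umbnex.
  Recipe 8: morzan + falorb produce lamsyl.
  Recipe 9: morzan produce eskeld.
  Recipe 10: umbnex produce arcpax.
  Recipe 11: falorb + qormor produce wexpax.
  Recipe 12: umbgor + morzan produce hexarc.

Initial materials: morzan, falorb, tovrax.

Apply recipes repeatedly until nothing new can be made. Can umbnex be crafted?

No

umbnex would need umbgor and qormor (Recipe 7), but umbgor is never obtained.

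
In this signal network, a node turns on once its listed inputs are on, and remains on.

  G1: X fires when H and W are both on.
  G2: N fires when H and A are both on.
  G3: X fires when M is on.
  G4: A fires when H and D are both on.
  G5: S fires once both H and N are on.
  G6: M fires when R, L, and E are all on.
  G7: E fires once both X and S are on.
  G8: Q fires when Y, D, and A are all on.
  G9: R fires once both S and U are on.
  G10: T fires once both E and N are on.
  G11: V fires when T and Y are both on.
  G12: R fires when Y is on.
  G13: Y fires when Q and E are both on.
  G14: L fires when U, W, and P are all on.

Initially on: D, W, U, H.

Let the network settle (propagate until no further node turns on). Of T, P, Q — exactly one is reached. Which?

H and D are on, so A fires (G4).
H and W are on, so X fires (G1).
G2: H and A on → N on.
G5: H and N on → S on.
G7: X and S on → E on.
E and N are on, so T fires (G10).
No rule produces P, and it is not given. Q would need Y, D, and A (G8), but Y never turns on.

T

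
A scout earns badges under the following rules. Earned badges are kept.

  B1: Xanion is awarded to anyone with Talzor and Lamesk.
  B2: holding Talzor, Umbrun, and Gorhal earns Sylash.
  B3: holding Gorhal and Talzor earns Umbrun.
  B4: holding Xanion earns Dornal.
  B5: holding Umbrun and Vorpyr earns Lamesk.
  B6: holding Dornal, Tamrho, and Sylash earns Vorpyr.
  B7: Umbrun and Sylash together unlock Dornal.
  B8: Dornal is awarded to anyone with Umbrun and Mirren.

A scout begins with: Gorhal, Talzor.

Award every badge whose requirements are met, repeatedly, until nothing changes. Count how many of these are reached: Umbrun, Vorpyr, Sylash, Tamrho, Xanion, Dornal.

3

With Gorhal and Talzor, Umbrun is earned (B3).
With Talzor, Umbrun, and Gorhal, Sylash is earned (B2).
With Umbrun and Sylash, Dornal is earned (B7).
Umbrun: reached.
Vorpyr would need Dornal, Tamrho, and Sylash (B6), but Tamrho is never earned.
Sylash: reached.
No rule produces Tamrho, and it is not given.
Xanion would need Talzor and Lamesk (B1), but Lamesk is never earned.
Dornal: reached.
Reached: Umbrun, Sylash, and Dornal — 3 of the 6.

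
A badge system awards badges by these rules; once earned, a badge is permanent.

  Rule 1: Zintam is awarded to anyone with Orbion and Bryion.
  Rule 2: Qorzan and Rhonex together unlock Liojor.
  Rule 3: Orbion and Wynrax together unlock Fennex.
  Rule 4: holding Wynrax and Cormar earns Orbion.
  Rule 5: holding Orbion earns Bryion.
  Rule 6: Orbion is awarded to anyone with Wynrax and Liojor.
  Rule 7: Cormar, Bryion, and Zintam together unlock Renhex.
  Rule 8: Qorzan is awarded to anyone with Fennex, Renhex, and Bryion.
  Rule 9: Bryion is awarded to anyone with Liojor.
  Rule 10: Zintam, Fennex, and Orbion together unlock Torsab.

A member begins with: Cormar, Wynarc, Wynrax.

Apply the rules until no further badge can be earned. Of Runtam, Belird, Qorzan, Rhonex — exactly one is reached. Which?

With Wynrax and Cormar, Orbion is earned (Rule 4).
With Orbion and Wynrax, Fennex is earned (Rule 3).
With Orbion, Bryion is earned (Rule 5).
With Orbion and Bryion, Zintam is earned (Rule 1).
With Cormar, Bryion, and Zintam, Renhex is earned (Rule 7).
With Fennex, Renhex, and Bryion, Qorzan is earned (Rule 8).
No rule produces Rhonex, and it is not given. No rule produces Belird, and it is not given. No rule produces Runtam, and it is not given.

Qorzan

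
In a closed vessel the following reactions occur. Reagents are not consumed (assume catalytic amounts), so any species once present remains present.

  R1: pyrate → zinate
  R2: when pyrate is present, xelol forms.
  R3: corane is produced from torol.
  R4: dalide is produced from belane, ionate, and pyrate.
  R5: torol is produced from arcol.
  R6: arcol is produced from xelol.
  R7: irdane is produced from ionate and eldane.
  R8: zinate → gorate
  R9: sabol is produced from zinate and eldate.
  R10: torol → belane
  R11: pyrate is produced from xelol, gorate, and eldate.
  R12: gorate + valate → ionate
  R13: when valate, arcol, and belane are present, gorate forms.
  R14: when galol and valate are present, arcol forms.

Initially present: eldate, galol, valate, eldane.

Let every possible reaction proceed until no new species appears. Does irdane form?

Yes

galol and valate present → arcol forms (R14).
arcol present → torol forms (R5).
torol present → belane forms (R10).
valate, arcol, and belane present → gorate forms (R13).
gorate and valate present → ionate forms (R12).
ionate and eldane present → irdane forms (R7).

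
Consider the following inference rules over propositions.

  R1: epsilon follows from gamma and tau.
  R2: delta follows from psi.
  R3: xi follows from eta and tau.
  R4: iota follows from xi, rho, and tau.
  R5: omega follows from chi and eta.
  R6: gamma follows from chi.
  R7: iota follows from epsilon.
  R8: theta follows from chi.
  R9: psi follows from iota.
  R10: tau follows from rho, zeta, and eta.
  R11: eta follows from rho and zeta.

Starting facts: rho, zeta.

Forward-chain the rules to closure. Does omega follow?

omega would need chi and eta (R5), but chi is never established.

No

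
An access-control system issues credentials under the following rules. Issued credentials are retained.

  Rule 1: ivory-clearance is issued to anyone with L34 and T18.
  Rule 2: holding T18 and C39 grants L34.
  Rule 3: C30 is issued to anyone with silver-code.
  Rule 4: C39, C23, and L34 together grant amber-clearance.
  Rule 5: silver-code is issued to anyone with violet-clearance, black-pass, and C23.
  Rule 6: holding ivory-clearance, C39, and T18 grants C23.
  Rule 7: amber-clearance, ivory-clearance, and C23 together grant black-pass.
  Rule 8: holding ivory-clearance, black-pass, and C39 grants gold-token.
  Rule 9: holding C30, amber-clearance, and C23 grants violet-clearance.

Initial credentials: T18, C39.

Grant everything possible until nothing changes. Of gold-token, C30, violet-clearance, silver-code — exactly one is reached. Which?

gold-token

Holding T18 and C39 grants L34 (Rule 2).
Holding L34 and T18 grants ivory-clearance (Rule 1).
Holding ivory-clearance, C39, and T18 grants C23 (Rule 6).
Holding C39, C23, and L34 grants amber-clearance (Rule 4).
Holding amber-clearance, ivory-clearance, and C23 grants black-pass (Rule 7).
Holding ivory-clearance, black-pass, and C39 grants gold-token (Rule 8).
C30 would need silver-code (Rule 3), but silver-code is never granted. silver-code would need violet-clearance, black-pass, and C23 (Rule 5), but violet-clearance is never granted. violet-clearance would need C30, amber-clearance, and C23 (Rule 9), but C30 is never granted.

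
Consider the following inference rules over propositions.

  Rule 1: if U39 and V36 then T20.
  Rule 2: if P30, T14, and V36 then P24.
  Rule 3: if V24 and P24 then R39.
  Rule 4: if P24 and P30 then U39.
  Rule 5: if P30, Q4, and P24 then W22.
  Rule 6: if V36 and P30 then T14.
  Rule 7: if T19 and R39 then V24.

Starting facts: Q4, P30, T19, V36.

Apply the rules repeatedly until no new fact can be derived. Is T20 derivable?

Yes

V36 and P30 hold, so T14 follows (Rule 6).
P30, T14, and V36 hold, so P24 follows (Rule 2).
P24 and P30 hold, so U39 follows (Rule 4).
U39 and V36 hold, so T20 follows (Rule 1).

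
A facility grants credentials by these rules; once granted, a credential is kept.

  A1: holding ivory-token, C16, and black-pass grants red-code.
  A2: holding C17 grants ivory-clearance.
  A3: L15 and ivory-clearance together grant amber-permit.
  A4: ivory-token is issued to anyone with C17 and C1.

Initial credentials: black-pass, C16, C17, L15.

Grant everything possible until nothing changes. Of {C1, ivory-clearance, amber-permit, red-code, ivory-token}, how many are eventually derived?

Holding C17 grants ivory-clearance (A2).
Holding L15 and ivory-clearance grants amber-permit (A3).
No rule produces C1, and it is not given.
ivory-clearance: reached.
amber-permit: reached.
red-code would need ivory-token, C16, and black-pass (A1), but ivory-token is never granted.
ivory-token would need C17 and C1 (A4), but C1 is never granted.
Reached: ivory-clearance and amber-permit — 2 of the 5.

2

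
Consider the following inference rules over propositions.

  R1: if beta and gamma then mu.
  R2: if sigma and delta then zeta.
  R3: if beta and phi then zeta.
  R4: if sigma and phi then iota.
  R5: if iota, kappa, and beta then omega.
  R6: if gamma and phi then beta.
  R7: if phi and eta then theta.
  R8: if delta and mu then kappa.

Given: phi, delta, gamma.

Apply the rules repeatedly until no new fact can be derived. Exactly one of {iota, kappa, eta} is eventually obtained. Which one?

kappa

gamma and phi hold, so beta follows (R6).
From beta and gamma, R1 gives mu.
delta and mu hold, so kappa follows (R8).
iota would need sigma and phi (R4), but sigma is never established. No rule produces eta, and it is not given.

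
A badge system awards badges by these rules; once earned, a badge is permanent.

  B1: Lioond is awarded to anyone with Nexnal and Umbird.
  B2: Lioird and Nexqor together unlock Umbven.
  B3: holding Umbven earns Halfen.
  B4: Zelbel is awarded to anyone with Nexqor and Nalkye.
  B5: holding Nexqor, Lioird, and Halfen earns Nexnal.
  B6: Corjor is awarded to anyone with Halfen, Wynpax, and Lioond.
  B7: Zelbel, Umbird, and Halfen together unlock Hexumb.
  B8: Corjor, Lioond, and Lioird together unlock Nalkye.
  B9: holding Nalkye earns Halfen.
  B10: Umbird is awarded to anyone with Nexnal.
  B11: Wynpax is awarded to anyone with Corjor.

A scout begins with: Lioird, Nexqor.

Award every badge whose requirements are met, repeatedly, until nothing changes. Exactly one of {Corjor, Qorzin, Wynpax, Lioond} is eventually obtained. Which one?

Lioond

With Lioird and Nexqor, Umbven is earned (B2).
With Umbven, Halfen is earned (B3).
With Nexqor, Lioird, and Halfen, Nexnal is earned (B5).
With Nexnal, Umbird is earned (B10).
With Nexnal and Umbird, Lioond is earned (B1).
Corjor would need Halfen, Wynpax, and Lioond (B6), but Wynpax is never earned. No rule produces Qorzin, and it is not given. Wynpax would need Corjor (B11), but Corjor is never earned.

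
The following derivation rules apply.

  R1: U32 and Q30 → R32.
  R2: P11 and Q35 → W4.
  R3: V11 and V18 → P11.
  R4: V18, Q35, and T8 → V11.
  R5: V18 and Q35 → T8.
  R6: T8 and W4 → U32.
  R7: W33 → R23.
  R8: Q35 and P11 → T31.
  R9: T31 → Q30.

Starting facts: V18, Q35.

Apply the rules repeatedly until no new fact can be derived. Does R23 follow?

R23 would need W33 (R7), but W33 is never established.

No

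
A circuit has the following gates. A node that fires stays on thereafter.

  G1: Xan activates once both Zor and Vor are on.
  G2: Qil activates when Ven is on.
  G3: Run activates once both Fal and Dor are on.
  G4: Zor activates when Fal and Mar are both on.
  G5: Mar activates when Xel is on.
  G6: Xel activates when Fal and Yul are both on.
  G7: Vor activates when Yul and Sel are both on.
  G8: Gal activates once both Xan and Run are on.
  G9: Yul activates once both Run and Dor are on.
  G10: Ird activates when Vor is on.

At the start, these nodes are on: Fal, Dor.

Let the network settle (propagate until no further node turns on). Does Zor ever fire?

G3: Fal and Dor on → Run on.
Run and Dor are on, so Yul activates (G9).
G6: Fal and Yul on → Xel on.
G5: Xel on → Mar on.
Fal and Mar are on, so Zor activates (G4).

Yes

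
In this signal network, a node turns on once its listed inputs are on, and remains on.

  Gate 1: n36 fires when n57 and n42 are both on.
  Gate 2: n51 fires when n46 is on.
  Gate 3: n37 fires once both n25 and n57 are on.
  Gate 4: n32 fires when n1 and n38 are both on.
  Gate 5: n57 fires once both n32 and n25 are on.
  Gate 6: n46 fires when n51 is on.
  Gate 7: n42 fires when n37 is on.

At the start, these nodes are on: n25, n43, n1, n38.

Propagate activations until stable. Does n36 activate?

Yes

n1 and n38 are on, so n32 fires (Gate 4).
n32 and n25 are on, so n57 fires (Gate 5).
Gate 3: n25 and n57 on → n37 on.
Gate 7: n37 on → n42 on.
Gate 1: n57 and n42 on → n36 on.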